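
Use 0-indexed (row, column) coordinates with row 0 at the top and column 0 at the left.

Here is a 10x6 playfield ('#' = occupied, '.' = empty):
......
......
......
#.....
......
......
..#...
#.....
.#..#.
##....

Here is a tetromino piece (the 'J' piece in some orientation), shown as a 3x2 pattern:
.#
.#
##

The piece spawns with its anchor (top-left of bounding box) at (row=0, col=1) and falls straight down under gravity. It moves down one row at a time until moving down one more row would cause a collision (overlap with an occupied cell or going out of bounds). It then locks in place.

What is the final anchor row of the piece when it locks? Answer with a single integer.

Spawn at (row=0, col=1). Try each row:
  row 0: fits
  row 1: fits
  row 2: fits
  row 3: fits
  row 4: blocked -> lock at row 3

Answer: 3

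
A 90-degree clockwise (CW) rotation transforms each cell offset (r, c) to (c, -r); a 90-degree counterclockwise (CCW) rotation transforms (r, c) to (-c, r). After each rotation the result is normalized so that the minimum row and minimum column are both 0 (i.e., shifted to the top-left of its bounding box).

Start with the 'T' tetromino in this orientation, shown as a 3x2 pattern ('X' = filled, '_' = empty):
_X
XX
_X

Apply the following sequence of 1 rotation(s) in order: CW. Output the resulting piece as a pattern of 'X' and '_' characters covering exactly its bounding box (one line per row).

Answer: _X_
XXX

Derivation:
Start:
_X
XX
_X
After rotation 1 (CW):
_X_
XXX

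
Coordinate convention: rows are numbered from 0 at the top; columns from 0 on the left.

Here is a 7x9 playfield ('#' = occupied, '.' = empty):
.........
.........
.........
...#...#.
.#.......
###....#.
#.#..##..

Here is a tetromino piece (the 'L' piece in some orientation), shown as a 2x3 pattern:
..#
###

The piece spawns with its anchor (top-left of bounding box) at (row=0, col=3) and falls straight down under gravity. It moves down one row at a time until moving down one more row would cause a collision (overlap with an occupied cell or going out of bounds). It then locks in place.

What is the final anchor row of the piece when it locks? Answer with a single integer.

Answer: 1

Derivation:
Spawn at (row=0, col=3). Try each row:
  row 0: fits
  row 1: fits
  row 2: blocked -> lock at row 1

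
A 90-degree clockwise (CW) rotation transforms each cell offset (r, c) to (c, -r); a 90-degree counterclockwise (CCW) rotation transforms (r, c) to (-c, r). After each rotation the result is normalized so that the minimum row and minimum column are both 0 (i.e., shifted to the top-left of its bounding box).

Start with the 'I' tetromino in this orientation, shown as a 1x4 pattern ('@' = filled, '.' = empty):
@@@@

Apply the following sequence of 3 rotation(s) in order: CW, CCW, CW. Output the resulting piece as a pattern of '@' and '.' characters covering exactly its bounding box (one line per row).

Start:
@@@@
After rotation 1 (CW):
@
@
@
@
After rotation 2 (CCW):
@@@@
After rotation 3 (CW):
@
@
@
@

Answer: @
@
@
@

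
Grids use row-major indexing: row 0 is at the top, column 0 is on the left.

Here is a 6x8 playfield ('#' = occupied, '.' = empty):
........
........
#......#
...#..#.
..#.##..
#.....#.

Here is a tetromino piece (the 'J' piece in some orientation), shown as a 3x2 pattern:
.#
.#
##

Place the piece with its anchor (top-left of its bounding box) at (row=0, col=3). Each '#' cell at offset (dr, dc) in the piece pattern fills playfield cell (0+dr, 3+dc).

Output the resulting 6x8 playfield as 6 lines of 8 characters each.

Fill (0+0,3+1) = (0,4)
Fill (0+1,3+1) = (1,4)
Fill (0+2,3+0) = (2,3)
Fill (0+2,3+1) = (2,4)

Answer: ....#...
....#...
#..##..#
...#..#.
..#.##..
#.....#.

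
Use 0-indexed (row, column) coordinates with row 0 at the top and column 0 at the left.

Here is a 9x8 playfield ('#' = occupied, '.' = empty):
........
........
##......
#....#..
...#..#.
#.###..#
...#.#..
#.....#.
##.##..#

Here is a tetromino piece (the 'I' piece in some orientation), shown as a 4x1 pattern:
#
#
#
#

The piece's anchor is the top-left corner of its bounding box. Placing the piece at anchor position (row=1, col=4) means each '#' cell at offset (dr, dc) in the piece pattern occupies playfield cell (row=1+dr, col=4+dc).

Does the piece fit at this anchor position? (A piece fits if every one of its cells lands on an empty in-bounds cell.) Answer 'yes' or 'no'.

Answer: yes

Derivation:
Check each piece cell at anchor (1, 4):
  offset (0,0) -> (1,4): empty -> OK
  offset (1,0) -> (2,4): empty -> OK
  offset (2,0) -> (3,4): empty -> OK
  offset (3,0) -> (4,4): empty -> OK
All cells valid: yes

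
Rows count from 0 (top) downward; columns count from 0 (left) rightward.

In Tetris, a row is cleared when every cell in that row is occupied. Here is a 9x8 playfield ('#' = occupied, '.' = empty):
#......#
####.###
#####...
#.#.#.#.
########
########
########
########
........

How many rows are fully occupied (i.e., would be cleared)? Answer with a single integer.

Check each row:
  row 0: 6 empty cells -> not full
  row 1: 1 empty cell -> not full
  row 2: 3 empty cells -> not full
  row 3: 4 empty cells -> not full
  row 4: 0 empty cells -> FULL (clear)
  row 5: 0 empty cells -> FULL (clear)
  row 6: 0 empty cells -> FULL (clear)
  row 7: 0 empty cells -> FULL (clear)
  row 8: 8 empty cells -> not full
Total rows cleared: 4

Answer: 4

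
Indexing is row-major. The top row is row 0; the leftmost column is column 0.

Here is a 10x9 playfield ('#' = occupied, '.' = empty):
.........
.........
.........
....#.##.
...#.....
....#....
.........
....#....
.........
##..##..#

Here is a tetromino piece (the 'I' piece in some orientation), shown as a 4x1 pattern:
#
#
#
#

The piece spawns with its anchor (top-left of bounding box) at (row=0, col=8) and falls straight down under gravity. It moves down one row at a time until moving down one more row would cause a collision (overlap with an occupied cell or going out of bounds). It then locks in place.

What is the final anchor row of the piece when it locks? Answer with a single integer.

Spawn at (row=0, col=8). Try each row:
  row 0: fits
  row 1: fits
  row 2: fits
  row 3: fits
  row 4: fits
  row 5: fits
  row 6: blocked -> lock at row 5

Answer: 5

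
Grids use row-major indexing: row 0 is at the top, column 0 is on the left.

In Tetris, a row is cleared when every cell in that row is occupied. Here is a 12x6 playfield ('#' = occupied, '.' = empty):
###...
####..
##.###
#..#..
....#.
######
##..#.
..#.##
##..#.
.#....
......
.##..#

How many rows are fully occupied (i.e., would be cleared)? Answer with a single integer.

Answer: 1

Derivation:
Check each row:
  row 0: 3 empty cells -> not full
  row 1: 2 empty cells -> not full
  row 2: 1 empty cell -> not full
  row 3: 4 empty cells -> not full
  row 4: 5 empty cells -> not full
  row 5: 0 empty cells -> FULL (clear)
  row 6: 3 empty cells -> not full
  row 7: 3 empty cells -> not full
  row 8: 3 empty cells -> not full
  row 9: 5 empty cells -> not full
  row 10: 6 empty cells -> not full
  row 11: 3 empty cells -> not full
Total rows cleared: 1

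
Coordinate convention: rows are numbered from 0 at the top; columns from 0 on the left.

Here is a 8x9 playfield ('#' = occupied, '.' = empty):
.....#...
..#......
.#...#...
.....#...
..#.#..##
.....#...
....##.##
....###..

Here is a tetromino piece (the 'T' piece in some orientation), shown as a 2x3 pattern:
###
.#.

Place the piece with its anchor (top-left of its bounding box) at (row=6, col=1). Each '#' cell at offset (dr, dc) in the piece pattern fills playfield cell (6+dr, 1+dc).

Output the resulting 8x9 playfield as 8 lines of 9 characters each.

Answer: .....#...
..#......
.#...#...
.....#...
..#.#..##
.....#...
.#####.##
..#.###..

Derivation:
Fill (6+0,1+0) = (6,1)
Fill (6+0,1+1) = (6,2)
Fill (6+0,1+2) = (6,3)
Fill (6+1,1+1) = (7,2)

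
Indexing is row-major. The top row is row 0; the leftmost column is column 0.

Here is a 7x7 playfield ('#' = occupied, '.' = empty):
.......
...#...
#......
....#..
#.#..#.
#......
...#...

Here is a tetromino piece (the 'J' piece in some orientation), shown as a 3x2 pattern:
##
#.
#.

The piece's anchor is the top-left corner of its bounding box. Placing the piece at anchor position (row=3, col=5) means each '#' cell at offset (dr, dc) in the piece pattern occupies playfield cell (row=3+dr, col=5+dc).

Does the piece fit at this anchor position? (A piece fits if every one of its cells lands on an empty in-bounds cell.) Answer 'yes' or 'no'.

Answer: no

Derivation:
Check each piece cell at anchor (3, 5):
  offset (0,0) -> (3,5): empty -> OK
  offset (0,1) -> (3,6): empty -> OK
  offset (1,0) -> (4,5): occupied ('#') -> FAIL
  offset (2,0) -> (5,5): empty -> OK
All cells valid: no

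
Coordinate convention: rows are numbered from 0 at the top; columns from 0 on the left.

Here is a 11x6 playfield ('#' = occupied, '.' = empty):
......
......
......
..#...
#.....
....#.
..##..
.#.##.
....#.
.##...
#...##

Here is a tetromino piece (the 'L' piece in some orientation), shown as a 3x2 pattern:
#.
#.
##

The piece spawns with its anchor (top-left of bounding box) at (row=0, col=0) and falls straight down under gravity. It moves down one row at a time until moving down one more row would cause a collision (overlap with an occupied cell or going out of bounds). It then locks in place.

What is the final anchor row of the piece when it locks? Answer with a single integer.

Answer: 1

Derivation:
Spawn at (row=0, col=0). Try each row:
  row 0: fits
  row 1: fits
  row 2: blocked -> lock at row 1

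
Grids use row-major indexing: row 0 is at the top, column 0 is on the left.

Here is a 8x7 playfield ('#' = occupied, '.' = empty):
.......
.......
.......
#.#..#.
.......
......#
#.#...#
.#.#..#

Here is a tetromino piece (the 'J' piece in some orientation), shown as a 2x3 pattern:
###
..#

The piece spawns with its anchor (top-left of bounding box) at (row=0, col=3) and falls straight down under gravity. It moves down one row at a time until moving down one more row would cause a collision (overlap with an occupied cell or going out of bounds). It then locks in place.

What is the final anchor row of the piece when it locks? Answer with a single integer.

Spawn at (row=0, col=3). Try each row:
  row 0: fits
  row 1: fits
  row 2: blocked -> lock at row 1

Answer: 1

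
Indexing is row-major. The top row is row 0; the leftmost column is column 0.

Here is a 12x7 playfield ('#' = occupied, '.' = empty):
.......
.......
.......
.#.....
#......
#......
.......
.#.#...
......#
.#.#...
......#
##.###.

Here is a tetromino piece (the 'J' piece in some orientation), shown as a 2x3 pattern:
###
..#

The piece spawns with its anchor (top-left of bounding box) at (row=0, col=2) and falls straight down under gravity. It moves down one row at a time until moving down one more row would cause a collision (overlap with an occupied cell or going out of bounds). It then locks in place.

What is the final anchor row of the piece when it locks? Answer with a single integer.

Answer: 6

Derivation:
Spawn at (row=0, col=2). Try each row:
  row 0: fits
  row 1: fits
  row 2: fits
  row 3: fits
  row 4: fits
  row 5: fits
  row 6: fits
  row 7: blocked -> lock at row 6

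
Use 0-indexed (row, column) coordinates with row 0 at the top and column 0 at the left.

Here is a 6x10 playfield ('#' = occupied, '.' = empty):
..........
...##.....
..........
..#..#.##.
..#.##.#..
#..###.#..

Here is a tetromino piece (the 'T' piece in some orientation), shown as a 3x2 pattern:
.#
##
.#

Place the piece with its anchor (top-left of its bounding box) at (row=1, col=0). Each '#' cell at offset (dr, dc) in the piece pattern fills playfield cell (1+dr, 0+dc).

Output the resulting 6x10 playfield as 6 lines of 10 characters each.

Fill (1+0,0+1) = (1,1)
Fill (1+1,0+0) = (2,0)
Fill (1+1,0+1) = (2,1)
Fill (1+2,0+1) = (3,1)

Answer: ..........
.#.##.....
##........
.##..#.##.
..#.##.#..
#..###.#..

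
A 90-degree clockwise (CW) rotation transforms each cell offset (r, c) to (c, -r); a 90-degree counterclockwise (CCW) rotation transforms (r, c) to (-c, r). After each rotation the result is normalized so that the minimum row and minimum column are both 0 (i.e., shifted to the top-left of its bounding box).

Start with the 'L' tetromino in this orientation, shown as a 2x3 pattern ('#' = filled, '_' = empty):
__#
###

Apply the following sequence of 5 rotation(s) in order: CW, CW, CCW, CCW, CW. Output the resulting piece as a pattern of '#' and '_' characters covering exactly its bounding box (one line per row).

Answer: #_
#_
##

Derivation:
Start:
__#
###
After rotation 1 (CW):
#_
#_
##
After rotation 2 (CW):
###
#__
After rotation 3 (CCW):
#_
#_
##
After rotation 4 (CCW):
__#
###
After rotation 5 (CW):
#_
#_
##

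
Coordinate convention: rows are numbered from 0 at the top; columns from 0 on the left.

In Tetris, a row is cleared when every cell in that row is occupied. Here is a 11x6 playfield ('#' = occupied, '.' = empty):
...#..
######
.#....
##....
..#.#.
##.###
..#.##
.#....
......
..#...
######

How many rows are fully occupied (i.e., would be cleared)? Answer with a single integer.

Check each row:
  row 0: 5 empty cells -> not full
  row 1: 0 empty cells -> FULL (clear)
  row 2: 5 empty cells -> not full
  row 3: 4 empty cells -> not full
  row 4: 4 empty cells -> not full
  row 5: 1 empty cell -> not full
  row 6: 3 empty cells -> not full
  row 7: 5 empty cells -> not full
  row 8: 6 empty cells -> not full
  row 9: 5 empty cells -> not full
  row 10: 0 empty cells -> FULL (clear)
Total rows cleared: 2

Answer: 2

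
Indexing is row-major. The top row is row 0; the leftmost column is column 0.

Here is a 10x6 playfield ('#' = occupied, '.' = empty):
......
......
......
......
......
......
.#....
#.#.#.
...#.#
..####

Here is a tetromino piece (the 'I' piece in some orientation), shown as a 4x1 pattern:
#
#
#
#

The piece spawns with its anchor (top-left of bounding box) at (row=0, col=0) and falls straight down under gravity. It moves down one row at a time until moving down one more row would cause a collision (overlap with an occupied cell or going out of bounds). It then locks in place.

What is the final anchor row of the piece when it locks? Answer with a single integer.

Spawn at (row=0, col=0). Try each row:
  row 0: fits
  row 1: fits
  row 2: fits
  row 3: fits
  row 4: blocked -> lock at row 3

Answer: 3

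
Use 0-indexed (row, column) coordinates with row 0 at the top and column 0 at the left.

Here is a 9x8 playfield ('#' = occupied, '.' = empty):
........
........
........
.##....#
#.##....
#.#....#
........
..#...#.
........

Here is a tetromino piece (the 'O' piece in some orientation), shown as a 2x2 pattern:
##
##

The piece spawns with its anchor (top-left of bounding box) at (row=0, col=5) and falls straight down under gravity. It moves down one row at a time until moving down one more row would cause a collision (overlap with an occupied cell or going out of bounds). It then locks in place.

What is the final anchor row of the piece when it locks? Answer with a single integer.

Answer: 5

Derivation:
Spawn at (row=0, col=5). Try each row:
  row 0: fits
  row 1: fits
  row 2: fits
  row 3: fits
  row 4: fits
  row 5: fits
  row 6: blocked -> lock at row 5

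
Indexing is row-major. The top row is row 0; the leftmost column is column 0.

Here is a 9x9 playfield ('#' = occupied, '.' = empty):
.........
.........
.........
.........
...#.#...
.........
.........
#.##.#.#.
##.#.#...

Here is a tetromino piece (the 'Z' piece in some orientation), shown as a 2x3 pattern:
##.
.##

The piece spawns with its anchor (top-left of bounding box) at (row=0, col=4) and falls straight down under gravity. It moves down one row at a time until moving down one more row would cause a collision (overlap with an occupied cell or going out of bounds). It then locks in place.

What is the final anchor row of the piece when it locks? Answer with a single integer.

Spawn at (row=0, col=4). Try each row:
  row 0: fits
  row 1: fits
  row 2: fits
  row 3: blocked -> lock at row 2

Answer: 2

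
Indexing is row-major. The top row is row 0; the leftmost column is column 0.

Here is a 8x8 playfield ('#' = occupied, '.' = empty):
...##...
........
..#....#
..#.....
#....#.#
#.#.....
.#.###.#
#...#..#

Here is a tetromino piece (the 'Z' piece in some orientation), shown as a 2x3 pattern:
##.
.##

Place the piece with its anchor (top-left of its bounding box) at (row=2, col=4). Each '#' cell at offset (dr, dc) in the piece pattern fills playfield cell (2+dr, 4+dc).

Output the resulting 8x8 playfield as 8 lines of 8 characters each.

Fill (2+0,4+0) = (2,4)
Fill (2+0,4+1) = (2,5)
Fill (2+1,4+1) = (3,5)
Fill (2+1,4+2) = (3,6)

Answer: ...##...
........
..#.##.#
..#..##.
#....#.#
#.#.....
.#.###.#
#...#..#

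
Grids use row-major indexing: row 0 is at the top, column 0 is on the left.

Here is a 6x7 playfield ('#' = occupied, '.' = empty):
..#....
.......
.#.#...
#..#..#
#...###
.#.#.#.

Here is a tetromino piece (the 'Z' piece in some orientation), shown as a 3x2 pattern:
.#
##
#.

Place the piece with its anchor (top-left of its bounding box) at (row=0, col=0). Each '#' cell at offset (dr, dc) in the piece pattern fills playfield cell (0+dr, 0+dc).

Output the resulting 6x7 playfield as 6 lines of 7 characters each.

Answer: .##....
##.....
##.#...
#..#..#
#...###
.#.#.#.

Derivation:
Fill (0+0,0+1) = (0,1)
Fill (0+1,0+0) = (1,0)
Fill (0+1,0+1) = (1,1)
Fill (0+2,0+0) = (2,0)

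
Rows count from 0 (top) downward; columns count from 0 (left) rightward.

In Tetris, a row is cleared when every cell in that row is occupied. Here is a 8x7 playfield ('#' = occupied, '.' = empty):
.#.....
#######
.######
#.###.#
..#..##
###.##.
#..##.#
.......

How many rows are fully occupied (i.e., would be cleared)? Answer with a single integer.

Check each row:
  row 0: 6 empty cells -> not full
  row 1: 0 empty cells -> FULL (clear)
  row 2: 1 empty cell -> not full
  row 3: 2 empty cells -> not full
  row 4: 4 empty cells -> not full
  row 5: 2 empty cells -> not full
  row 6: 3 empty cells -> not full
  row 7: 7 empty cells -> not full
Total rows cleared: 1

Answer: 1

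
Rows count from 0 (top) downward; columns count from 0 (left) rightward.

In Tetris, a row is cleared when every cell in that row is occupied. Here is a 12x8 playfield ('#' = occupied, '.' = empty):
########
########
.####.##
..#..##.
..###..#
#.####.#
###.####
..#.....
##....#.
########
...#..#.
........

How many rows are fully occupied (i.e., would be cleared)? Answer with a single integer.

Check each row:
  row 0: 0 empty cells -> FULL (clear)
  row 1: 0 empty cells -> FULL (clear)
  row 2: 2 empty cells -> not full
  row 3: 5 empty cells -> not full
  row 4: 4 empty cells -> not full
  row 5: 2 empty cells -> not full
  row 6: 1 empty cell -> not full
  row 7: 7 empty cells -> not full
  row 8: 5 empty cells -> not full
  row 9: 0 empty cells -> FULL (clear)
  row 10: 6 empty cells -> not full
  row 11: 8 empty cells -> not full
Total rows cleared: 3

Answer: 3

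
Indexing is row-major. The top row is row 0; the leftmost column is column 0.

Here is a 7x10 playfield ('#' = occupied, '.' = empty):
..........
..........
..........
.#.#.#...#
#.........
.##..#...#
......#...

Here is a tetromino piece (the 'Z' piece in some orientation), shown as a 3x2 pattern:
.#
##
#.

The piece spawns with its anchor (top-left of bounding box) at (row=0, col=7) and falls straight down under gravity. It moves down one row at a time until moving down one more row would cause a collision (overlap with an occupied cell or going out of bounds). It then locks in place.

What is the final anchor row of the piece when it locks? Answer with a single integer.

Answer: 4

Derivation:
Spawn at (row=0, col=7). Try each row:
  row 0: fits
  row 1: fits
  row 2: fits
  row 3: fits
  row 4: fits
  row 5: blocked -> lock at row 4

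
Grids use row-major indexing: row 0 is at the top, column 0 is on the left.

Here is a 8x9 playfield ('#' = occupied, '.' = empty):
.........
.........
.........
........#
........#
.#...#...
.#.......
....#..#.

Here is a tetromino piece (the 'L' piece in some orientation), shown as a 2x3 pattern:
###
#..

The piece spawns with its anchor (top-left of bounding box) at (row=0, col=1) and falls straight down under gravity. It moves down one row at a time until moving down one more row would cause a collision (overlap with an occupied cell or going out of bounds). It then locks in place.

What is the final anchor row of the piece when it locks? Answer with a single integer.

Spawn at (row=0, col=1). Try each row:
  row 0: fits
  row 1: fits
  row 2: fits
  row 3: fits
  row 4: blocked -> lock at row 3

Answer: 3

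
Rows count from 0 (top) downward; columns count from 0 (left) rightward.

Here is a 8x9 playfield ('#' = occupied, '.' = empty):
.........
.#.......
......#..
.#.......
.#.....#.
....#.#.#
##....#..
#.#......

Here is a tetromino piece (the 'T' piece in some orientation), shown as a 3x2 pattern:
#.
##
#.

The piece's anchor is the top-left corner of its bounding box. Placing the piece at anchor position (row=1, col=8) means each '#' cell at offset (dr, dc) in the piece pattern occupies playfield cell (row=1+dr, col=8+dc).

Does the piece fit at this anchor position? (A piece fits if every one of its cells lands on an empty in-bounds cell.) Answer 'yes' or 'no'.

Check each piece cell at anchor (1, 8):
  offset (0,0) -> (1,8): empty -> OK
  offset (1,0) -> (2,8): empty -> OK
  offset (1,1) -> (2,9): out of bounds -> FAIL
  offset (2,0) -> (3,8): empty -> OK
All cells valid: no

Answer: no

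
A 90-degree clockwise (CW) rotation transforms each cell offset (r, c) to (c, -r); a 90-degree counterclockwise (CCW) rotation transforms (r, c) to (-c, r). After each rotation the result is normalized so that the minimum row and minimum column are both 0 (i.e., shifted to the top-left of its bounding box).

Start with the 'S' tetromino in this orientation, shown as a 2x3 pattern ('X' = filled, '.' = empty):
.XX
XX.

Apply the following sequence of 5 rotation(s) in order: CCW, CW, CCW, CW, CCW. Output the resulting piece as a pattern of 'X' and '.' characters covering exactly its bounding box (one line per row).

Start:
.XX
XX.
After rotation 1 (CCW):
X.
XX
.X
After rotation 2 (CW):
.XX
XX.
After rotation 3 (CCW):
X.
XX
.X
After rotation 4 (CW):
.XX
XX.
After rotation 5 (CCW):
X.
XX
.X

Answer: X.
XX
.X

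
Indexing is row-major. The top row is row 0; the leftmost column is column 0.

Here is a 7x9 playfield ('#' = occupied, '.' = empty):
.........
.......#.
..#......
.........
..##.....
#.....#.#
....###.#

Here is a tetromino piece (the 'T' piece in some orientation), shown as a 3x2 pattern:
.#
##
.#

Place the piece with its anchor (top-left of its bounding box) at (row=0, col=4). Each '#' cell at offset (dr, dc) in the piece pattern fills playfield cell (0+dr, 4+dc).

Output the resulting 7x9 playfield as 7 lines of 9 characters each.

Fill (0+0,4+1) = (0,5)
Fill (0+1,4+0) = (1,4)
Fill (0+1,4+1) = (1,5)
Fill (0+2,4+1) = (2,5)

Answer: .....#...
....##.#.
..#..#...
.........
..##.....
#.....#.#
....###.#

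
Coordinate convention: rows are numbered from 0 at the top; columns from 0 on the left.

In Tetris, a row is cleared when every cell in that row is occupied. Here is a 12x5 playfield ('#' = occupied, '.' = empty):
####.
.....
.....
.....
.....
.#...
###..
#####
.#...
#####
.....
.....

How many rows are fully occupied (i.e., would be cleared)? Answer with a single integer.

Check each row:
  row 0: 1 empty cell -> not full
  row 1: 5 empty cells -> not full
  row 2: 5 empty cells -> not full
  row 3: 5 empty cells -> not full
  row 4: 5 empty cells -> not full
  row 5: 4 empty cells -> not full
  row 6: 2 empty cells -> not full
  row 7: 0 empty cells -> FULL (clear)
  row 8: 4 empty cells -> not full
  row 9: 0 empty cells -> FULL (clear)
  row 10: 5 empty cells -> not full
  row 11: 5 empty cells -> not full
Total rows cleared: 2

Answer: 2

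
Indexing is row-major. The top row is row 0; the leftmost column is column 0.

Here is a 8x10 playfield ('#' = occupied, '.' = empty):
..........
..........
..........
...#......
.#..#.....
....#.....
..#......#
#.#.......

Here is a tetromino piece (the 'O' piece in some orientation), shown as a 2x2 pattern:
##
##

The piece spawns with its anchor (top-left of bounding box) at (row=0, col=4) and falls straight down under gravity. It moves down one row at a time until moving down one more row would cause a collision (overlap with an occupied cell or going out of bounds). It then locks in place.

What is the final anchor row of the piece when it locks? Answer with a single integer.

Spawn at (row=0, col=4). Try each row:
  row 0: fits
  row 1: fits
  row 2: fits
  row 3: blocked -> lock at row 2

Answer: 2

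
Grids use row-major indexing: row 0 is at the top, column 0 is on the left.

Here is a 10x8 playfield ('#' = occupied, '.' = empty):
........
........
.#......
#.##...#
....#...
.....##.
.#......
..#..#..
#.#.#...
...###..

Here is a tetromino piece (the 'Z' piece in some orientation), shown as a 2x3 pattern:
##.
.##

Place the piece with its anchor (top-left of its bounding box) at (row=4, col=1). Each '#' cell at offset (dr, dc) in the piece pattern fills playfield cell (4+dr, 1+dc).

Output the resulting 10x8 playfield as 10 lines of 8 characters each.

Answer: ........
........
.#......
#.##...#
.##.#...
..##.##.
.#......
..#..#..
#.#.#...
...###..

Derivation:
Fill (4+0,1+0) = (4,1)
Fill (4+0,1+1) = (4,2)
Fill (4+1,1+1) = (5,2)
Fill (4+1,1+2) = (5,3)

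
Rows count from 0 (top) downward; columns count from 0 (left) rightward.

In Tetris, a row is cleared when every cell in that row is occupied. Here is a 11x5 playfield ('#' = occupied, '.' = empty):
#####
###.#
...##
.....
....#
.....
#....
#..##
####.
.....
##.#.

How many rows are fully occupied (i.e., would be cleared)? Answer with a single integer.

Check each row:
  row 0: 0 empty cells -> FULL (clear)
  row 1: 1 empty cell -> not full
  row 2: 3 empty cells -> not full
  row 3: 5 empty cells -> not full
  row 4: 4 empty cells -> not full
  row 5: 5 empty cells -> not full
  row 6: 4 empty cells -> not full
  row 7: 2 empty cells -> not full
  row 8: 1 empty cell -> not full
  row 9: 5 empty cells -> not full
  row 10: 2 empty cells -> not full
Total rows cleared: 1

Answer: 1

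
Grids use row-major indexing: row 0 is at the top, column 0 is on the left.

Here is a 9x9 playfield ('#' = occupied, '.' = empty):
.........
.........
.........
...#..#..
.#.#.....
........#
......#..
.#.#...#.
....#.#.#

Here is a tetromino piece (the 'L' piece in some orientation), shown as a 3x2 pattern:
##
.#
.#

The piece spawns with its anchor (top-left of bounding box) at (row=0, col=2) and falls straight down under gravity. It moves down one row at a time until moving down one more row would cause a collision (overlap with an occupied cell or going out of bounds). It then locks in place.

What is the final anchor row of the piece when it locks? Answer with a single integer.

Spawn at (row=0, col=2). Try each row:
  row 0: fits
  row 1: blocked -> lock at row 0

Answer: 0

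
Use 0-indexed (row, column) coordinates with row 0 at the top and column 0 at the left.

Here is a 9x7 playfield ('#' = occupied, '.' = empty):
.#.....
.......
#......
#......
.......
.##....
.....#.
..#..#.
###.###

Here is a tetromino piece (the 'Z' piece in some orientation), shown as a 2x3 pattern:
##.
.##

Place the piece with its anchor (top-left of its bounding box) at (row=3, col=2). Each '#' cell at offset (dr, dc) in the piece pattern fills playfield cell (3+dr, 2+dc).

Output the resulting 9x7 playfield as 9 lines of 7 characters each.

Answer: .#.....
.......
#......
#.##...
...##..
.##....
.....#.
..#..#.
###.###

Derivation:
Fill (3+0,2+0) = (3,2)
Fill (3+0,2+1) = (3,3)
Fill (3+1,2+1) = (4,3)
Fill (3+1,2+2) = (4,4)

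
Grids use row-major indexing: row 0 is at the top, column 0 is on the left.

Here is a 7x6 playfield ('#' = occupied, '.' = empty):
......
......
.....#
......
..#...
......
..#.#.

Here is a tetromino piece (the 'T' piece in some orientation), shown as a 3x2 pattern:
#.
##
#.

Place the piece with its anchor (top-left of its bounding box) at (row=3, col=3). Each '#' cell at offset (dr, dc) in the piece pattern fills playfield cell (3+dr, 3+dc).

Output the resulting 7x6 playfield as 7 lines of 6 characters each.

Answer: ......
......
.....#
...#..
..###.
...#..
..#.#.

Derivation:
Fill (3+0,3+0) = (3,3)
Fill (3+1,3+0) = (4,3)
Fill (3+1,3+1) = (4,4)
Fill (3+2,3+0) = (5,3)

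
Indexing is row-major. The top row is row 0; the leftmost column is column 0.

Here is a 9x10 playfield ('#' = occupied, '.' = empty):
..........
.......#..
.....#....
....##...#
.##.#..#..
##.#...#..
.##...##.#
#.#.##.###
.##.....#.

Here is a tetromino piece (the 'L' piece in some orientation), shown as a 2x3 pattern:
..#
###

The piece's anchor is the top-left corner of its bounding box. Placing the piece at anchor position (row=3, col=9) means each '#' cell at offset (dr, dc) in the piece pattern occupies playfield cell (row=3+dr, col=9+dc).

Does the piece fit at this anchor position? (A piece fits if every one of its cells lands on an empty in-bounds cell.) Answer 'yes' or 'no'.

Answer: no

Derivation:
Check each piece cell at anchor (3, 9):
  offset (0,2) -> (3,11): out of bounds -> FAIL
  offset (1,0) -> (4,9): empty -> OK
  offset (1,1) -> (4,10): out of bounds -> FAIL
  offset (1,2) -> (4,11): out of bounds -> FAIL
All cells valid: no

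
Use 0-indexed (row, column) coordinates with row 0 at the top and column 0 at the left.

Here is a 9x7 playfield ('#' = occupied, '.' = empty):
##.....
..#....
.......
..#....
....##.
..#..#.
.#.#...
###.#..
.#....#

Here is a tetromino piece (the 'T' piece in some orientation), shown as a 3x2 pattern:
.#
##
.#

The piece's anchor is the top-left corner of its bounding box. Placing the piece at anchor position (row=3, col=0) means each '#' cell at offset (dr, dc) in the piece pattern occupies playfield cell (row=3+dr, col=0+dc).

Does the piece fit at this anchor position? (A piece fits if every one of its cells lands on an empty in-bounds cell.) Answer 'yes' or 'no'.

Check each piece cell at anchor (3, 0):
  offset (0,1) -> (3,1): empty -> OK
  offset (1,0) -> (4,0): empty -> OK
  offset (1,1) -> (4,1): empty -> OK
  offset (2,1) -> (5,1): empty -> OK
All cells valid: yes

Answer: yes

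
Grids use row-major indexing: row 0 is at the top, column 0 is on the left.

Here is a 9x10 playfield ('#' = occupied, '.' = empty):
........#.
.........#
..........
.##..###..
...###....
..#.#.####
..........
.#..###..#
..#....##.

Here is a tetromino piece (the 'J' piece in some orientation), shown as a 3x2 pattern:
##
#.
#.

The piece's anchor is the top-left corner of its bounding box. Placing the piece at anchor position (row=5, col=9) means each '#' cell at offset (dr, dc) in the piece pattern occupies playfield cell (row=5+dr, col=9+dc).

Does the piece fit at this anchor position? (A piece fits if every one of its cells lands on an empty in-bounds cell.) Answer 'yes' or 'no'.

Check each piece cell at anchor (5, 9):
  offset (0,0) -> (5,9): occupied ('#') -> FAIL
  offset (0,1) -> (5,10): out of bounds -> FAIL
  offset (1,0) -> (6,9): empty -> OK
  offset (2,0) -> (7,9): occupied ('#') -> FAIL
All cells valid: no

Answer: no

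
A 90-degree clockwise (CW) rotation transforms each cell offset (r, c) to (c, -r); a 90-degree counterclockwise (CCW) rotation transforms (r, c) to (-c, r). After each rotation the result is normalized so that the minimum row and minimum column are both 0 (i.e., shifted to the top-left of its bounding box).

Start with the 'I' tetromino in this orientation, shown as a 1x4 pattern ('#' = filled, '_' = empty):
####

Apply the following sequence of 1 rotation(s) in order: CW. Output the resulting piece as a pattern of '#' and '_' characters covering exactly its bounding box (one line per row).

Start:
####
After rotation 1 (CW):
#
#
#
#

Answer: #
#
#
#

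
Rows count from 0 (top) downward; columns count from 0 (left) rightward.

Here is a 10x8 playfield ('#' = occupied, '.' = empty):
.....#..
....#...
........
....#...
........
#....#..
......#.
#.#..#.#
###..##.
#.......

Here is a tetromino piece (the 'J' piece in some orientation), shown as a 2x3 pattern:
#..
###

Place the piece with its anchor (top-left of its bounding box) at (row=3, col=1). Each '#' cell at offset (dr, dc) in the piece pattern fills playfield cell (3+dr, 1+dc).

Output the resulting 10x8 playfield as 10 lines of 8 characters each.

Answer: .....#..
....#...
........
.#..#...
.###....
#....#..
......#.
#.#..#.#
###..##.
#.......

Derivation:
Fill (3+0,1+0) = (3,1)
Fill (3+1,1+0) = (4,1)
Fill (3+1,1+1) = (4,2)
Fill (3+1,1+2) = (4,3)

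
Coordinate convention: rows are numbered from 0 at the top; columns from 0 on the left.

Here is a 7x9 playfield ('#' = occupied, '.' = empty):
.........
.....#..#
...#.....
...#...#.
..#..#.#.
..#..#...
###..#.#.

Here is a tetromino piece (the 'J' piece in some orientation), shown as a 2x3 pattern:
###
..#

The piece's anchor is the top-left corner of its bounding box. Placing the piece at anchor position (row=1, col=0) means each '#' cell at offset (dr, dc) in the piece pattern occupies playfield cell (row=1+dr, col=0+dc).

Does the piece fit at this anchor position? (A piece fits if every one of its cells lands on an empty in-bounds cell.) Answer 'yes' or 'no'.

Answer: yes

Derivation:
Check each piece cell at anchor (1, 0):
  offset (0,0) -> (1,0): empty -> OK
  offset (0,1) -> (1,1): empty -> OK
  offset (0,2) -> (1,2): empty -> OK
  offset (1,2) -> (2,2): empty -> OK
All cells valid: yes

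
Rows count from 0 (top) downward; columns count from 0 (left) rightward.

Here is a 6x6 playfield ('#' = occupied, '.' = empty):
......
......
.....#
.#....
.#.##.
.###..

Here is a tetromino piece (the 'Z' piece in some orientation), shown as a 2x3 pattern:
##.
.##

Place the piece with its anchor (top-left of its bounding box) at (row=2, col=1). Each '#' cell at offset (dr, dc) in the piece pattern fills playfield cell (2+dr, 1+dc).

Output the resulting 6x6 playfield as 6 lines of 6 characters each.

Answer: ......
......
.##..#
.###..
.#.##.
.###..

Derivation:
Fill (2+0,1+0) = (2,1)
Fill (2+0,1+1) = (2,2)
Fill (2+1,1+1) = (3,2)
Fill (2+1,1+2) = (3,3)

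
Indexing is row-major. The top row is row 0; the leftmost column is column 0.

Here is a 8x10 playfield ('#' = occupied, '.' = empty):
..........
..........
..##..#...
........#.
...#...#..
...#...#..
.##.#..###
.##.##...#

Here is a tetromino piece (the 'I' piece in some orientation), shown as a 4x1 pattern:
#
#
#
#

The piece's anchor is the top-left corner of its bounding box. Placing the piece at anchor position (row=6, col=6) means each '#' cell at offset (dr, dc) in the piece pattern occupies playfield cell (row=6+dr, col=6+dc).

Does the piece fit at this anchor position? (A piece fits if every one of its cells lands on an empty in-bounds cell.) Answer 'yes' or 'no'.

Check each piece cell at anchor (6, 6):
  offset (0,0) -> (6,6): empty -> OK
  offset (1,0) -> (7,6): empty -> OK
  offset (2,0) -> (8,6): out of bounds -> FAIL
  offset (3,0) -> (9,6): out of bounds -> FAIL
All cells valid: no

Answer: no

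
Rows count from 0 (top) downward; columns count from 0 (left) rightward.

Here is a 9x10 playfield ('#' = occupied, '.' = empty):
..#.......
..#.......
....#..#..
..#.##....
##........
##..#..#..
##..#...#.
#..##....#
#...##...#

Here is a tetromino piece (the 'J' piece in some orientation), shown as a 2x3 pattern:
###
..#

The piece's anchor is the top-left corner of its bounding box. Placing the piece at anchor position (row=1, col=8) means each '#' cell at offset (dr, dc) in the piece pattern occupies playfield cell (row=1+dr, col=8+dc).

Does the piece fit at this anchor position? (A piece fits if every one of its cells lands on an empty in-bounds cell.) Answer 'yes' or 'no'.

Answer: no

Derivation:
Check each piece cell at anchor (1, 8):
  offset (0,0) -> (1,8): empty -> OK
  offset (0,1) -> (1,9): empty -> OK
  offset (0,2) -> (1,10): out of bounds -> FAIL
  offset (1,2) -> (2,10): out of bounds -> FAIL
All cells valid: no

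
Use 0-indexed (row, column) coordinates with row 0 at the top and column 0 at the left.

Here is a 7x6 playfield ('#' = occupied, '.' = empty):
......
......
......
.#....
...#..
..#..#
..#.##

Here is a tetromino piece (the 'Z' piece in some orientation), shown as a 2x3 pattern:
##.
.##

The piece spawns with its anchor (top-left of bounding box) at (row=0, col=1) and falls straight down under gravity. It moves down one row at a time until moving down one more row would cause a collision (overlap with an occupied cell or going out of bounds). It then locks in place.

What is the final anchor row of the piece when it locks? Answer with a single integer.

Answer: 2

Derivation:
Spawn at (row=0, col=1). Try each row:
  row 0: fits
  row 1: fits
  row 2: fits
  row 3: blocked -> lock at row 2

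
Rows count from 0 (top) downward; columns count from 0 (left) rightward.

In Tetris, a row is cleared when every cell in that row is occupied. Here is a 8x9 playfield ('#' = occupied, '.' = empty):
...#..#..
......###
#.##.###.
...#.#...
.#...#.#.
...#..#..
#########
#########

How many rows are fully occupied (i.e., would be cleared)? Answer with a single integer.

Check each row:
  row 0: 7 empty cells -> not full
  row 1: 6 empty cells -> not full
  row 2: 3 empty cells -> not full
  row 3: 7 empty cells -> not full
  row 4: 6 empty cells -> not full
  row 5: 7 empty cells -> not full
  row 6: 0 empty cells -> FULL (clear)
  row 7: 0 empty cells -> FULL (clear)
Total rows cleared: 2

Answer: 2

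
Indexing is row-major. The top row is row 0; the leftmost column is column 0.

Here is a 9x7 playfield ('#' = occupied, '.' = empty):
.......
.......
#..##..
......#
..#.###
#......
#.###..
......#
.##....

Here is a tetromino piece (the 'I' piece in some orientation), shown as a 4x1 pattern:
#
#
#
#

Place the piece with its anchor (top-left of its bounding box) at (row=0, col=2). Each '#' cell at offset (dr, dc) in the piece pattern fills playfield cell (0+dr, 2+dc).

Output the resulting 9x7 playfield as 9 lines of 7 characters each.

Fill (0+0,2+0) = (0,2)
Fill (0+1,2+0) = (1,2)
Fill (0+2,2+0) = (2,2)
Fill (0+3,2+0) = (3,2)

Answer: ..#....
..#....
#.###..
..#...#
..#.###
#......
#.###..
......#
.##....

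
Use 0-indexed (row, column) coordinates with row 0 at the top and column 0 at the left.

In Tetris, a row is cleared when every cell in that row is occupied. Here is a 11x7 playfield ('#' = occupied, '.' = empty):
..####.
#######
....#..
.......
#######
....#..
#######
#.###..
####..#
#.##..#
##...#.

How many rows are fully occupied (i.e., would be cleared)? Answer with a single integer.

Answer: 3

Derivation:
Check each row:
  row 0: 3 empty cells -> not full
  row 1: 0 empty cells -> FULL (clear)
  row 2: 6 empty cells -> not full
  row 3: 7 empty cells -> not full
  row 4: 0 empty cells -> FULL (clear)
  row 5: 6 empty cells -> not full
  row 6: 0 empty cells -> FULL (clear)
  row 7: 3 empty cells -> not full
  row 8: 2 empty cells -> not full
  row 9: 3 empty cells -> not full
  row 10: 4 empty cells -> not full
Total rows cleared: 3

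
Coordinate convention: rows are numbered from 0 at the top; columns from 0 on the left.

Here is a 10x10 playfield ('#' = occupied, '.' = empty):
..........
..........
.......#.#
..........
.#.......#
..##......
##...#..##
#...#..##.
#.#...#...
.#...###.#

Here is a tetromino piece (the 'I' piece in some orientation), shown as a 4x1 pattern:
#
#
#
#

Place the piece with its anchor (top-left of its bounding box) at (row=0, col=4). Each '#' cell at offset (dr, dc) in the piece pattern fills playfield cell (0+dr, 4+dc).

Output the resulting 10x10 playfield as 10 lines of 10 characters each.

Fill (0+0,4+0) = (0,4)
Fill (0+1,4+0) = (1,4)
Fill (0+2,4+0) = (2,4)
Fill (0+3,4+0) = (3,4)

Answer: ....#.....
....#.....
....#..#.#
....#.....
.#.......#
..##......
##...#..##
#...#..##.
#.#...#...
.#...###.#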